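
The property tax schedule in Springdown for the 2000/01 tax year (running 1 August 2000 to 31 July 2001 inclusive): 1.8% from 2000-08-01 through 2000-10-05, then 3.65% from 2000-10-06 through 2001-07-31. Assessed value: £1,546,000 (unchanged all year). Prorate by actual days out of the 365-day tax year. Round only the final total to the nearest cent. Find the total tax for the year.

2000-08-01 to 2000-10-05: 66 days at 1.8% → £1,546,000 × 1.8% × 66/365 = £5,031.9123
2000-10-06 to 2001-07-31: 299 days at 3.65% → £1,546,000 × 3.65% × 299/365 = £46,225.4000
Total = £51,257.3123

£51,257.31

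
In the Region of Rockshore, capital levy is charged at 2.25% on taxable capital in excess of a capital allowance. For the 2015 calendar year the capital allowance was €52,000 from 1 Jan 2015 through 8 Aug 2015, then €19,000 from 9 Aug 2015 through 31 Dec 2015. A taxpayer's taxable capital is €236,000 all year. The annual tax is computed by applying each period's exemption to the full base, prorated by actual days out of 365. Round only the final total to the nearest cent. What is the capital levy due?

1 Jan – 8 Aug 2015: 220 days, exemption €52,000 → (€236,000 − €52,000) × 2.25% × 220/365 = €2,495.3425
9 Aug – 31 Dec 2015: 145 days, exemption €19,000 → (€236,000 − €19,000) × 2.25% × 145/365 = €1,939.6233
Total = €4,434.9658

€4,434.97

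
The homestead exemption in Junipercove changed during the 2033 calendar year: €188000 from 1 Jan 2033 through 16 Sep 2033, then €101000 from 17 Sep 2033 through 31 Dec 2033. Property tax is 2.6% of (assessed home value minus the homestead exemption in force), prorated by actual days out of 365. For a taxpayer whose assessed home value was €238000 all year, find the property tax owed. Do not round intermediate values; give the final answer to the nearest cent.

1 Jan – 16 Sep 2033: 259 days, exemption €188000 → (€238000 − €188000) × 2.6% × 259/365 = €922.4658
17 Sep – 31 Dec 2033: 106 days, exemption €101000 → (€238000 − €101000) × 2.6% × 106/365 = €1034.4438
Total = €1956.9096

€1956.91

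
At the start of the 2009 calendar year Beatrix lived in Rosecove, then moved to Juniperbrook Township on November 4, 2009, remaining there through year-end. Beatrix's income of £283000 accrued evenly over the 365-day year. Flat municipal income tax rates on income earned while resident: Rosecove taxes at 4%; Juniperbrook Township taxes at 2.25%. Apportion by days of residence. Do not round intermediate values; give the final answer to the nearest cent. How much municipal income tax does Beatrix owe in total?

Rosecove, January 1 – November 3, 2009: 307 days → £283000 × 4% × 307/365 = £9521.2055
Juniperbrook Township, November 4 – December 31, 2009: 58 days → £283000 × 2.25% × 58/365 = £1011.8219
Total = £10533.0274

£10533.03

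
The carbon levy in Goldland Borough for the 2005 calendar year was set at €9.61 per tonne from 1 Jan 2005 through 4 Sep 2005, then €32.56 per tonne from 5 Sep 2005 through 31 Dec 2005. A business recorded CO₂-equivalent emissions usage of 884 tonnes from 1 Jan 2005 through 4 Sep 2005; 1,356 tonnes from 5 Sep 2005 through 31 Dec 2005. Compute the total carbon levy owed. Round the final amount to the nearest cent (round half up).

€52,646.60

1 Jan – 4 Sep 2005: 884 tonnes at €9.61/tonne → €8,495.24
5 Sep – 31 Dec 2005: 1,356 tonnes at €32.56/tonne → €44,151.36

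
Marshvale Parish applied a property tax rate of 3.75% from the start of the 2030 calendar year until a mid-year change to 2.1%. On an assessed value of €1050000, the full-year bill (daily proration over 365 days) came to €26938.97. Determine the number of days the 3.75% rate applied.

103 days

Let d = days at the first rate; then 365 − d days at the second rate.
€1050000 × [3.75%·d + 2.1%·(365−d)] / 365 = €26938.97
Solving gives d = 103, so the new rate took effect on 14 Apr 2030.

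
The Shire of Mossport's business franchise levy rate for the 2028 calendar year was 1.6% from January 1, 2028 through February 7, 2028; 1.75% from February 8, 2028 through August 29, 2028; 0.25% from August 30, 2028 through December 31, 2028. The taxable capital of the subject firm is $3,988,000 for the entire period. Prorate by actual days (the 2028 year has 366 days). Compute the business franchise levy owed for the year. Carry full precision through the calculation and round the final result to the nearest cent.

$48,902.03

January 1 – February 7, 2028: 38 days at 1.6% → $3,988,000 × 1.6% × 38/366 = $6,624.8743
February 8 – August 29, 2028: 204 days at 1.75% → $3,988,000 × 1.75% × 204/366 = $38,899.3443
August 30 – December 31, 2028: 124 days at 0.25% → $3,988,000 × 0.25% × 124/366 = $3,377.8142
Total = $48,902.0328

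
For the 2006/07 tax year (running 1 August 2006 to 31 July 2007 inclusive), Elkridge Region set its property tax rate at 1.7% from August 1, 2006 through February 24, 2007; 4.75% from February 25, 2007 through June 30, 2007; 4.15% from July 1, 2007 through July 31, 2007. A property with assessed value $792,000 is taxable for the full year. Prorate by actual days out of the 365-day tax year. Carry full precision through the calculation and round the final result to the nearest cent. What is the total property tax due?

August 1, 2006 – February 24, 2007: 208 days at 1.7% → $792,000 × 1.7% × 208/365 = $7,672.6356
February 25 – June 30, 2007: 126 days at 4.75% → $792,000 × 4.75% × 126/365 = $12,986.6301
July 1 – July 31, 2007: 31 days at 4.15% → $792,000 × 4.15% × 31/365 = $2,791.5288
Total = $23,450.7945

$23,450.79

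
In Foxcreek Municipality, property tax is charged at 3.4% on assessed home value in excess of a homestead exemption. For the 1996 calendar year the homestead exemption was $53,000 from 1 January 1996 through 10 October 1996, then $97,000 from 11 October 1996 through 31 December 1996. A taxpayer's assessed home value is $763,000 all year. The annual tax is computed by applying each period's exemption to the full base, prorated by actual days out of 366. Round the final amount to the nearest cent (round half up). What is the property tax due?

1 January – 10 October 1996: 284 days, exemption $53,000 → ($763,000 − $53,000) × 3.4% × 284/366 = $18,731.5847
11 October – 31 December 1996: 82 days, exemption $97,000 → ($763,000 − $97,000) × 3.4% × 82/366 = $5,073.2459
Total = $23,804.8306

$23,804.83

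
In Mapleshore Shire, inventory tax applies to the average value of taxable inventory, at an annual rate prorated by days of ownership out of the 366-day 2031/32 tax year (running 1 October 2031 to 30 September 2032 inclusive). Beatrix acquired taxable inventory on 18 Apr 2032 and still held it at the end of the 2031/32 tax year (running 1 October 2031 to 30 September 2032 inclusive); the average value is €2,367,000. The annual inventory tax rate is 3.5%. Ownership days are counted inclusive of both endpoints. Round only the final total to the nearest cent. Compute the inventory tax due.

€37,574.51

Days held (18 Apr – 30 Sep 2032): 166 out of 366
Tax = €2,367,000 × 3.5% × 166/366 = €37,574.5082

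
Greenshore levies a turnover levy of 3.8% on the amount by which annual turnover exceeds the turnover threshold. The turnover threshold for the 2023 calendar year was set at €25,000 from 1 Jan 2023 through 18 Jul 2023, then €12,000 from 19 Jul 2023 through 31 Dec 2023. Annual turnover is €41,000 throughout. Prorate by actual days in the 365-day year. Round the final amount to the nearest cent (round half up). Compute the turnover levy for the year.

€832.67

1 Jan – 18 Jul 2023: 199 days, exemption €25,000 → (€41,000 − €25,000) × 3.8% × 199/365 = €331.4849
19 Jul – 31 Dec 2023: 166 days, exemption €12,000 → (€41,000 − €12,000) × 3.8% × 166/365 = €501.1836
Total = €832.6685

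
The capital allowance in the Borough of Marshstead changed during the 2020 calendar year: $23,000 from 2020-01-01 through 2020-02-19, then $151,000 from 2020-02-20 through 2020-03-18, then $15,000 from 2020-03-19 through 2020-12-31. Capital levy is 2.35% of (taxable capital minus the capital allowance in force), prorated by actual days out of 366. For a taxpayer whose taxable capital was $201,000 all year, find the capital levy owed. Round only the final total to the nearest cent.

$4,100.81

2020-01-01 to 2020-02-19: 50 days, exemption $23,000 → ($201,000 − $23,000) × 2.35% × 50/366 = $571.4481
2020-02-20 to 2020-03-18: 28 days, exemption $151,000 → ($201,000 − $151,000) × 2.35% × 28/366 = $89.8907
2020-03-19 to 2020-12-31: 288 days, exemption $15,000 → ($201,000 − $15,000) × 2.35% × 288/366 = $3,439.4754
Total = $4,100.8142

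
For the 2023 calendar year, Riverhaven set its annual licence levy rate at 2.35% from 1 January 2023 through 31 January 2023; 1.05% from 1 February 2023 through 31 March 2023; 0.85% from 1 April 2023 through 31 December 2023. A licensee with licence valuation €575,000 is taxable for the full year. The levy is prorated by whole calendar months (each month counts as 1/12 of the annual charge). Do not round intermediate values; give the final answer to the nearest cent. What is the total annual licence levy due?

€5,797.92

1 January – 31 January 2023: 1 month at 2.35% → €575,000 × 2.35% × 1/12 = €1,126.0417
1 February – 31 March 2023: 2 months at 1.05% → €575,000 × 1.05% × 2/12 = €1,006.2500
1 April – 31 December 2023: 9 months at 0.85% → €575,000 × 0.85% × 9/12 = €3,665.6250
Total = €5,797.9167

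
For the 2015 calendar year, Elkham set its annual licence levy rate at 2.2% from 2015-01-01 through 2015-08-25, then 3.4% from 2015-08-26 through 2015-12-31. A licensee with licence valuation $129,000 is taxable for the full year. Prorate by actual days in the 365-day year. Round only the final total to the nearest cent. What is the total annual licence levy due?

2015-01-01 to 2015-08-25: 237 days at 2.2% → $129,000 × 2.2% × 237/365 = $1,842.7562
2015-08-26 to 2015-12-31: 128 days at 3.4% → $129,000 × 3.4% × 128/365 = $1,538.1041
Total = $3,380.8603

$3,380.86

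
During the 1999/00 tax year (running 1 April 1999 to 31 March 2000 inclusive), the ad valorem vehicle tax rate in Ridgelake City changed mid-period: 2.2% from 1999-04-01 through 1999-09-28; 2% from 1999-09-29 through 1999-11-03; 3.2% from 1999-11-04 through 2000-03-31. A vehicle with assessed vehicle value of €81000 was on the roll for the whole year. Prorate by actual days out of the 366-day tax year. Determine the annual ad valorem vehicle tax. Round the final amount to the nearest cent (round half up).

€2095.82

1999-04-01 to 1999-09-28: 181 days at 2.2% → €81000 × 2.2% × 181/366 = €881.2623
1999-09-29 to 1999-11-03: 36 days at 2% → €81000 × 2% × 36/366 = €159.3443
1999-11-04 to 2000-03-31: 149 days at 3.2% → €81000 × 3.2% × 149/366 = €1055.2131
Total = €2095.8197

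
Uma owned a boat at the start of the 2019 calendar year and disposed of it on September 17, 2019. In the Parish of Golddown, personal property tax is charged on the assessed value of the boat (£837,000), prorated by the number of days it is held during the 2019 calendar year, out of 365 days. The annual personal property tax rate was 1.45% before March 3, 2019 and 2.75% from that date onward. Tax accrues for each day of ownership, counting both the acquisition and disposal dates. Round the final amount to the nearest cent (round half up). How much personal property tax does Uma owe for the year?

£14,577.56

January 1 – March 2, 2019: 61 days at 1.45% → £837,000 × 1.45% × 61/365 = £2,028.2918
March 3 – September 17, 2019: 199 days at 2.75% → £837,000 × 2.75% × 199/365 = £12,549.2671
Total = £14,577.5589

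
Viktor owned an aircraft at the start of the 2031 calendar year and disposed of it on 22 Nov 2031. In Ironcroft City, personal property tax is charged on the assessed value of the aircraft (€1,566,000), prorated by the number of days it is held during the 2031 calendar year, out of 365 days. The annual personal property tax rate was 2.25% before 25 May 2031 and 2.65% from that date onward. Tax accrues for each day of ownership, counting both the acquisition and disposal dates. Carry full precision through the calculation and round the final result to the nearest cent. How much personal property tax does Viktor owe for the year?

1 Jan – 24 May 2031: 144 days at 2.25% → €1,566,000 × 2.25% × 144/365 = €13,900.9315
25 May – 22 Nov 2031: 182 days at 2.65% → €1,566,000 × 2.65% × 182/365 = €20,692.6521
Total = €34,593.5836

€34,593.58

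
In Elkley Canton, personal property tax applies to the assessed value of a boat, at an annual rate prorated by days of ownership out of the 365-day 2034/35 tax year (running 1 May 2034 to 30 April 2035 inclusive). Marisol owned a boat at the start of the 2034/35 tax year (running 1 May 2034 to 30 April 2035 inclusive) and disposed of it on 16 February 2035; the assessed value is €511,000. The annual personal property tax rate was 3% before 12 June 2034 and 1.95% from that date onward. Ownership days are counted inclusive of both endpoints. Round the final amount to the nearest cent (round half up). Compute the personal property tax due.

€8,589.00

1 May – 11 June 2034: 42 days at 3% → €511,000 × 3% × 42/365 = €1,764.0000
12 June 2034 – 16 February 2035: 250 days at 1.95% → €511,000 × 1.95% × 250/365 = €6,825.0000
Total = €8,589.0000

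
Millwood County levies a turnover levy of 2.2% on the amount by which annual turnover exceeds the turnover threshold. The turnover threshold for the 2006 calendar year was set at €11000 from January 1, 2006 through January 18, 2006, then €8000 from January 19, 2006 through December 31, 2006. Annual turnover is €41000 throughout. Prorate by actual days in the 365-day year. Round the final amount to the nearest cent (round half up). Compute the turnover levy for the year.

€722.75

January 1 – January 18, 2006: 18 days, exemption €11000 → (€41000 − €11000) × 2.2% × 18/365 = €32.5479
January 19 – December 31, 2006: 347 days, exemption €8000 → (€41000 − €8000) × 2.2% × 347/365 = €690.1973
Total = €722.7452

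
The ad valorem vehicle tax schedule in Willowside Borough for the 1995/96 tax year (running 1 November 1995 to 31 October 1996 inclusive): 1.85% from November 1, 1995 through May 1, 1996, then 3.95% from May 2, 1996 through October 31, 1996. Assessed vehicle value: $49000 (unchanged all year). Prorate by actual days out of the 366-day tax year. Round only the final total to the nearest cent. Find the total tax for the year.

$1421.00

November 1, 1995 – May 1, 1996: 183 days at 1.85% → $49000 × 1.85% × 183/366 = $453.2500
May 2 – October 31, 1996: 183 days at 3.95% → $49000 × 3.95% × 183/366 = $967.7500
Total = $1421.0000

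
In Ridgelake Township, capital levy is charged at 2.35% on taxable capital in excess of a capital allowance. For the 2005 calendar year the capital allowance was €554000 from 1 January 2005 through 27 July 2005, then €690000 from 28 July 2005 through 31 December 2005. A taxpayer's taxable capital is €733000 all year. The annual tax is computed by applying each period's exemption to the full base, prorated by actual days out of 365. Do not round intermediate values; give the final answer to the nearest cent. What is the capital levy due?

€2831.78

1 January – 27 July 2005: 208 days, exemption €554000 → (€733000 − €554000) × 2.35% × 208/365 = €2397.1288
28 July – 31 December 2005: 157 days, exemption €690000 → (€733000 − €690000) × 2.35% × 157/365 = €434.6534
Total = €2831.7822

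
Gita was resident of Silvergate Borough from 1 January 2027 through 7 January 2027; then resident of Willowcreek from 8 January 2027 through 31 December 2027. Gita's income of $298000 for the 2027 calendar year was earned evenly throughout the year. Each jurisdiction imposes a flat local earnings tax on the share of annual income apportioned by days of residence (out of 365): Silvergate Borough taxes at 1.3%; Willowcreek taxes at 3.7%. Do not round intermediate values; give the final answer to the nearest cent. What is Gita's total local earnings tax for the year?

$10888.84

Silvergate Borough, 1 January – 7 January 2027: 7 days → $298000 × 1.3% × 7/365 = $74.2959
Willowcreek, 8 January – 31 December 2027: 358 days → $298000 × 3.7% × 358/365 = $10814.5425
Total = $10888.8384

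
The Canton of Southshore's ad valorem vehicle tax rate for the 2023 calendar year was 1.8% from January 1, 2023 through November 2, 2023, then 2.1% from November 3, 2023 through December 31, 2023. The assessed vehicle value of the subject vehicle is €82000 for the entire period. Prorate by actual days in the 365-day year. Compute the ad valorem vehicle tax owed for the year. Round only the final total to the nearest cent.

€1515.76

January 1 – November 2, 2023: 306 days at 1.8% → €82000 × 1.8% × 306/365 = €1237.4137
November 3 – December 31, 2023: 59 days at 2.1% → €82000 × 2.1% × 59/365 = €278.3507
Total = €1515.7644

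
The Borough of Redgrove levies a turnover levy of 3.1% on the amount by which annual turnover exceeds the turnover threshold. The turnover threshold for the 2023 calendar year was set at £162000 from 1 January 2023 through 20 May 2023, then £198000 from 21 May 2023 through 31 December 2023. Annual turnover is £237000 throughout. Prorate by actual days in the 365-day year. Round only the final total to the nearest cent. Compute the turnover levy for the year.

£1637.05

1 January – 20 May 2023: 140 days, exemption £162000 → (£237000 − £162000) × 3.1% × 140/365 = £891.7808
21 May – 31 December 2023: 225 days, exemption £198000 → (£237000 − £198000) × 3.1% × 225/365 = £745.2740
Total = £1637.0548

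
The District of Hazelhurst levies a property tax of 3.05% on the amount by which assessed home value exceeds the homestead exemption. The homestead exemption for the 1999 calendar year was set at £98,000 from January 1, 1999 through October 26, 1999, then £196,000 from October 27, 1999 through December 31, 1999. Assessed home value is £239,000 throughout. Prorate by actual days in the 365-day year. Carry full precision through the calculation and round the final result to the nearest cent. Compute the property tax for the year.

£3,760.02

January 1 – October 26, 1999: 299 days, exemption £98,000 → (£239,000 − £98,000) × 3.05% × 299/365 = £3,522.8753
October 27 – December 31, 1999: 66 days, exemption £196,000 → (£239,000 − £196,000) × 3.05% × 66/365 = £237.1479
Total = £3,760.0233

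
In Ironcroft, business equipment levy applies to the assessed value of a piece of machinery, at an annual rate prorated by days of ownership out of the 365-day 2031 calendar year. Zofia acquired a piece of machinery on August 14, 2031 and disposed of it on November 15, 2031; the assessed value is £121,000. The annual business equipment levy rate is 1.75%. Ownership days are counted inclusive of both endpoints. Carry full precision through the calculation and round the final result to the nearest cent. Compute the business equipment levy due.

£545.33

Days held (August 14 – November 15, 2031): 94 out of 365
Tax = £121,000 × 1.75% × 94/365 = £545.3288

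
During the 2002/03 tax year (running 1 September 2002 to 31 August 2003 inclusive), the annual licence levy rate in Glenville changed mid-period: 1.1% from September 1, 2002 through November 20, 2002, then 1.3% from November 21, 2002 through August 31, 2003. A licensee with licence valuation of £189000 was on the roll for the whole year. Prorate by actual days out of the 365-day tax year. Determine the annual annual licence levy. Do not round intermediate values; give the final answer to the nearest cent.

£2373.12

September 1 – November 20, 2002: 81 days at 1.1% → £189000 × 1.1% × 81/365 = £461.3671
November 21, 2002 – August 31, 2003: 284 days at 1.3% → £189000 × 1.3% × 284/365 = £1911.7479
Total = £2373.1151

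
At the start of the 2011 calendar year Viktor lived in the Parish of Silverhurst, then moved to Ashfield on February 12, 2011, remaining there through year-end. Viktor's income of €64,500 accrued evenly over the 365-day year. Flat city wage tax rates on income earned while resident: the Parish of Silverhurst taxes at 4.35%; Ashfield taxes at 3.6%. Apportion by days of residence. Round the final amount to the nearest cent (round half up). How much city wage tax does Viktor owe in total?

The Parish of Silverhurst, January 1 – February 11, 2011: 42 days → €64,500 × 4.35% × 42/365 = €322.8534
Ashfield, February 12 – December 31, 2011: 323 days → €64,500 × 3.6% × 323/365 = €2,054.8110
Total = €2,377.6644

€2,377.66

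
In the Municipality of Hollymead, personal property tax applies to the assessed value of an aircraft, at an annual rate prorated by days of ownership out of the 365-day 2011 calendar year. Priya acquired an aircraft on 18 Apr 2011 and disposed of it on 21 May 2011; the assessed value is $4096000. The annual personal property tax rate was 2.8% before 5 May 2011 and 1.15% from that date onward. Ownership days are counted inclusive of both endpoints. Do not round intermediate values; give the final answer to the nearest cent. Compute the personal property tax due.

$7535.52

18 Apr – 4 May 2011: 17 days at 2.8% → $4096000 × 2.8% × 17/365 = $5341.6329
5 May – 21 May 2011: 17 days at 1.15% → $4096000 × 1.15% × 17/365 = $2193.8849
Total = $7535.5178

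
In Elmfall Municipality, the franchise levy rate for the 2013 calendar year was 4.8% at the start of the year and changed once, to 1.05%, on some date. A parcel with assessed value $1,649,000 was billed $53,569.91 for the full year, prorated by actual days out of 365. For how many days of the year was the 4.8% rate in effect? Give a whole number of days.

Let d = days at the first rate; then 365 − d days at the second rate.
$1,649,000 × [4.8%·d + 1.05%·(365−d)] / 365 = $53,569.91
Solving gives d = 214, so the new rate took effect on 3 August 2013.

214 days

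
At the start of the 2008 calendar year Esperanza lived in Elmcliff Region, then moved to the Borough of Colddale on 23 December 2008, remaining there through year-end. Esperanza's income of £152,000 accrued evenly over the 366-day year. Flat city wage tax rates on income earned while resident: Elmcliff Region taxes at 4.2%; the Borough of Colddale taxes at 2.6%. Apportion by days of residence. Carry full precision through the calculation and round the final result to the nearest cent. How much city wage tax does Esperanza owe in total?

£6,324.20

Elmcliff Region, 1 January – 22 December 2008: 357 days → £152,000 × 4.2% × 357/366 = £6,227.0164
The Borough of Colddale, 23 December – 31 December 2008: 9 days → £152,000 × 2.6% × 9/366 = £97.1803
Total = £6,324.1967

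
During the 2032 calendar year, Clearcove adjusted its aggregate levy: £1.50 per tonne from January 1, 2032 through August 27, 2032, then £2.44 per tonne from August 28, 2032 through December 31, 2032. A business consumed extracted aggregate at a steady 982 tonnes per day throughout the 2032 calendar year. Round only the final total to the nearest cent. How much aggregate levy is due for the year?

£655,426.08

January 1 – August 27, 2032: 240 days × 982 tonnes/day = 235,680 tonnes at £1.50/tonne → £353,520.00
August 28 – December 31, 2032: 126 days × 982 tonnes/day = 123,732 tonnes at £2.44/tonne → £301,906.08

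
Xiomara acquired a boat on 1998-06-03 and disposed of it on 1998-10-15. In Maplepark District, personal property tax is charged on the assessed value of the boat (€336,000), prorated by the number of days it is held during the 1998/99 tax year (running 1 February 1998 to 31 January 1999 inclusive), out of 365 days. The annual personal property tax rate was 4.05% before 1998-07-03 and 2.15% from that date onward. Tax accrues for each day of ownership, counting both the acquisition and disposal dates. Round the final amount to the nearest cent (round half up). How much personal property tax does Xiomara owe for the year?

€3,196.60

1998-06-03 to 1998-07-02: 30 days at 4.05% → €336,000 × 4.05% × 30/365 = €1,118.4658
1998-07-03 to 1998-10-15: 105 days at 2.15% → €336,000 × 2.15% × 105/365 = €2,078.1370
Total = €3,196.6027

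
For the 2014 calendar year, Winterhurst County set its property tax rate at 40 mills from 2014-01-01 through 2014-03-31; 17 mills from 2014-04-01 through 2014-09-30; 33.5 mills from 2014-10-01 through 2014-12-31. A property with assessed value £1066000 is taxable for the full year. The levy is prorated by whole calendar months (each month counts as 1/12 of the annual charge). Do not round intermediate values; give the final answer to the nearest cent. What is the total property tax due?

2014-01-01 to 2014-03-31: 3 months at 40 mills → £1066000 × 4% × 3/12 = £10660.0000
2014-04-01 to 2014-09-30: 6 months at 17 mills → £1066000 × 1.7% × 6/12 = £9061.0000
2014-10-01 to 2014-12-31: 3 months at 33.5 mills → £1066000 × 3.35% × 3/12 = £8927.7500
Total = £28648.7500

£28648.75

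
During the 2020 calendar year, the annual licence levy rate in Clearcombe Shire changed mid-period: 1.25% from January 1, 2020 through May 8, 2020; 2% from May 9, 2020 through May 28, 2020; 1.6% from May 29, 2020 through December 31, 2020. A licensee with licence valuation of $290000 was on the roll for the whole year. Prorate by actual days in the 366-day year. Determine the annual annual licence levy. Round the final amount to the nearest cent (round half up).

$4345.64

January 1 – May 8, 2020: 129 days at 1.25% → $290000 × 1.25% × 129/366 = $1277.6639
May 9 – May 28, 2020: 20 days at 2% → $290000 × 2% × 20/366 = $316.9399
May 29 – December 31, 2020: 217 days at 1.6% → $290000 × 1.6% × 217/366 = $2751.0383
Total = $4345.6421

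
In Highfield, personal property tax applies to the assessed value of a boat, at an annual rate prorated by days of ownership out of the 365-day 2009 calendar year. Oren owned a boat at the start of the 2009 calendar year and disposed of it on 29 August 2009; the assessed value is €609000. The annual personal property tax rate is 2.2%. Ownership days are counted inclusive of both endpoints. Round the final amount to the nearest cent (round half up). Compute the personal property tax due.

€8846.35

Days held (1 January – 29 August 2009): 241 out of 365
Tax = €609000 × 2.2% × 241/365 = €8846.3507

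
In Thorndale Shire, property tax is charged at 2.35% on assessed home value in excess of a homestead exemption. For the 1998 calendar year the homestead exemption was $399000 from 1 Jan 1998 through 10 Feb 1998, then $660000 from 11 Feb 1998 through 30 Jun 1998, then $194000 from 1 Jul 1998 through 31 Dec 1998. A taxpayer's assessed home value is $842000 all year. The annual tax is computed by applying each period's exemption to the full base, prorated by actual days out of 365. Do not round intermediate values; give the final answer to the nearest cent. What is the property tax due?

1 Jan – 10 Feb 1998: 41 days, exemption $399000 → ($842000 − $399000) × 2.35% × 41/365 = $1169.3986
11 Feb – 30 Jun 1998: 140 days, exemption $660000 → ($842000 − $660000) × 2.35% × 140/365 = $1640.4932
1 Jul – 31 Dec 1998: 184 days, exemption $194000 → ($842000 − $194000) × 2.35% × 184/365 = $7676.5808
Total = $10486.4726

$10486.47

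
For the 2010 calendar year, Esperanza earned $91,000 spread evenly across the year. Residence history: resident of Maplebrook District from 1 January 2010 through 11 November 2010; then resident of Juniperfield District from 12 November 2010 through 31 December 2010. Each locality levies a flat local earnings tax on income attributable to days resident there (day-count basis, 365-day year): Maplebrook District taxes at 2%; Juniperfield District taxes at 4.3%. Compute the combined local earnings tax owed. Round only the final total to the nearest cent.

Maplebrook District, 1 January – 11 November 2010: 315 days → $91,000 × 2% × 315/365 = $1,570.6849
Juniperfield District, 12 November – 31 December 2010: 50 days → $91,000 × 4.3% × 50/365 = $536.0274
Total = $2,106.7123

$2,106.71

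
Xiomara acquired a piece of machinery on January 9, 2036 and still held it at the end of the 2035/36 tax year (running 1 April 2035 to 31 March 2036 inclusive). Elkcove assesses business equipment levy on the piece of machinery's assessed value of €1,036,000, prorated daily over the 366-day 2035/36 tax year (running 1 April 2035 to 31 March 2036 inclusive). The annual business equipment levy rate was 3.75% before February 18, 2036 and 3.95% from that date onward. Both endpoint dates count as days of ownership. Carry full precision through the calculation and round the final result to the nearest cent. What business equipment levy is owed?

January 9 – February 17, 2036: 40 days at 3.75% → €1,036,000 × 3.75% × 40/366 = €4,245.9016
February 18 – March 31, 2036: 43 days at 3.95% → €1,036,000 × 3.95% × 43/366 = €4,807.7760
Total = €9,053.6776

€9,053.68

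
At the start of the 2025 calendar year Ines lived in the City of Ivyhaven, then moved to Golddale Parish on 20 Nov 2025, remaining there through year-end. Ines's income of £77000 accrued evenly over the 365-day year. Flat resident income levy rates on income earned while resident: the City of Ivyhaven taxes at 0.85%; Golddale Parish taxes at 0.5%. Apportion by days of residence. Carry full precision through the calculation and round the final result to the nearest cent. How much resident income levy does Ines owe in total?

The City of Ivyhaven, 1 Jan – 19 Nov 2025: 323 days → £77000 × 0.85% × 323/365 = £579.1877
Golddale Parish, 20 Nov – 31 Dec 2025: 42 days → £77000 × 0.5% × 42/365 = £44.3014
Total = £623.4890

£623.49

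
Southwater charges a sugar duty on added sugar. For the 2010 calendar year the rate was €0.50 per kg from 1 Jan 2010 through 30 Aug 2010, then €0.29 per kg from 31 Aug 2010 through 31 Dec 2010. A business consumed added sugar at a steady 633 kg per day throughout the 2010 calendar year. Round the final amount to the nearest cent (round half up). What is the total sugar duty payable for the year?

€99172.11

1 Jan – 30 Aug 2010: 242 days × 633 kg/day = 153,186 kg at €0.50/kg → €76593.00
31 Aug – 31 Dec 2010: 123 days × 633 kg/day = 77,859 kg at €0.29/kg → €22579.11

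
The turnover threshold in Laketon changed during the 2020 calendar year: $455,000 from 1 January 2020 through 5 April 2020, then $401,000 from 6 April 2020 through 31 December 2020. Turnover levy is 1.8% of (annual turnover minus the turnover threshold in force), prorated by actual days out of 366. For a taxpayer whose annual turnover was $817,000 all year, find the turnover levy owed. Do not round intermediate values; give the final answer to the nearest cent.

$7,233.05

1 January – 5 April 2020: 96 days, exemption $455,000 → ($817,000 − $455,000) × 1.8% × 96/366 = $1,709.1148
6 April – 31 December 2020: 270 days, exemption $401,000 → ($817,000 − $401,000) × 1.8% × 270/366 = $5,523.9344
Total = $7,233.0492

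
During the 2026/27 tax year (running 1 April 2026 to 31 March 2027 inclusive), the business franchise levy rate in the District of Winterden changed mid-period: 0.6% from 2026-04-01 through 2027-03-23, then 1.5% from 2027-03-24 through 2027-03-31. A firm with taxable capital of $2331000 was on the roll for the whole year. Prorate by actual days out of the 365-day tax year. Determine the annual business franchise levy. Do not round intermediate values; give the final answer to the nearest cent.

2026-04-01 to 2027-03-23: 357 days at 0.6% → $2331000 × 0.6% × 357/365 = $13679.4575
2027-03-24 to 2027-03-31: 8 days at 1.5% → $2331000 × 1.5% × 8/365 = $766.3562
Total = $14445.8137

$14445.81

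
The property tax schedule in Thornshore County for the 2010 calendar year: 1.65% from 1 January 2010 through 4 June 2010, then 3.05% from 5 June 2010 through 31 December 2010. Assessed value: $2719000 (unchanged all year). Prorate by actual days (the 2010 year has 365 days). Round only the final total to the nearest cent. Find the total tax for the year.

$66764.49

1 January – 4 June 2010: 155 days at 1.65% → $2719000 × 1.65% × 155/365 = $19051.6233
5 June – 31 December 2010: 210 days at 3.05% → $2719000 × 3.05% × 210/365 = $47712.8630
Total = $66764.4863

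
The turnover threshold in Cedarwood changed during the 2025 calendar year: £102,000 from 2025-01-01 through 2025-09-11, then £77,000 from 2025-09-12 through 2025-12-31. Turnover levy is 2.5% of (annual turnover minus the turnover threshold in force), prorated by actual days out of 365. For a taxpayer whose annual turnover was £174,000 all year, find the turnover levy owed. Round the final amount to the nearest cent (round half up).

£1,990.07

2025-01-01 to 2025-09-11: 254 days, exemption £102,000 → (£174,000 − £102,000) × 2.5% × 254/365 = £1,252.6027
2025-09-12 to 2025-12-31: 111 days, exemption £77,000 → (£174,000 − £77,000) × 2.5% × 111/365 = £737.4658
Total = £1,990.0685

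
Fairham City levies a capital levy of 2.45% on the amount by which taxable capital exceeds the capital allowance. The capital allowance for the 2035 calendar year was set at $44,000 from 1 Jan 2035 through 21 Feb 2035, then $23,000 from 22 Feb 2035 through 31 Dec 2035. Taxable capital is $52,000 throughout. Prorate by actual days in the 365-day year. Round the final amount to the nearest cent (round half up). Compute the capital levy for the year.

$637.20

1 Jan – 21 Feb 2035: 52 days, exemption $44,000 → ($52,000 − $44,000) × 2.45% × 52/365 = $27.9233
22 Feb – 31 Dec 2035: 313 days, exemption $23,000 → ($52,000 − $23,000) × 2.45% × 313/365 = $609.2781
Total = $637.2014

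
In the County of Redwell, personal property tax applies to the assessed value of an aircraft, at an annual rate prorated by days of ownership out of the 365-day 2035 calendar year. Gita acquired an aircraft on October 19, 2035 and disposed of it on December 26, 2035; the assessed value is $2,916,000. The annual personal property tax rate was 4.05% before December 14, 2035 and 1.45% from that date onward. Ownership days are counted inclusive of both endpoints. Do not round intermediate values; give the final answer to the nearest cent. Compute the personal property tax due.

October 19 – December 13, 2035: 56 days at 4.05% → $2,916,000 × 4.05% × 56/365 = $18,119.1452
December 14 – December 26, 2035: 13 days at 1.45% → $2,916,000 × 1.45% × 13/365 = $1,505.9342
Total = $19,625.0795

$19,625.08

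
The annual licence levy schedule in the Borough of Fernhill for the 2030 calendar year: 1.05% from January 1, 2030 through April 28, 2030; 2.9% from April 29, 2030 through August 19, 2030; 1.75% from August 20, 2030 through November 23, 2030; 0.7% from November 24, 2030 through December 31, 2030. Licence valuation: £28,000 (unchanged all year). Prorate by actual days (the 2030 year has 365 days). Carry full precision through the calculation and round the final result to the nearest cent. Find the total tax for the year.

£495.72

January 1 – April 28, 2030: 118 days at 1.05% → £28,000 × 1.05% × 118/365 = £95.0466
April 29 – August 19, 2030: 113 days at 2.9% → £28,000 × 2.9% × 113/365 = £251.3863
August 20 – November 23, 2030: 96 days at 1.75% → £28,000 × 1.75% × 96/365 = £128.8767
November 24 – December 31, 2030: 38 days at 0.7% → £28,000 × 0.7% × 38/365 = £20.4055
Total = £495.7151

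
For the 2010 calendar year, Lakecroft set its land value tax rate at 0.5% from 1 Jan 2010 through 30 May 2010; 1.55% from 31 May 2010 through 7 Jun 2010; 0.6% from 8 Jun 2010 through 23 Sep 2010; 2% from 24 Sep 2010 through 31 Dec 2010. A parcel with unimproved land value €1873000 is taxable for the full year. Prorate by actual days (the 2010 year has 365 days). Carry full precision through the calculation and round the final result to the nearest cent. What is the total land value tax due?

€17970.54

1 Jan – 30 May 2010: 150 days at 0.5% → €1873000 × 0.5% × 150/365 = €3848.6301
31 May – 7 Jun 2010: 8 days at 1.55% → €1873000 × 1.55% × 8/365 = €636.3068
8 Jun – 23 Sep 2010: 108 days at 0.6% → €1873000 × 0.6% × 108/365 = €3325.2164
24 Sep – 31 Dec 2010: 99 days at 2% → €1873000 × 2% × 99/365 = €10160.3836
Total = €17970.5370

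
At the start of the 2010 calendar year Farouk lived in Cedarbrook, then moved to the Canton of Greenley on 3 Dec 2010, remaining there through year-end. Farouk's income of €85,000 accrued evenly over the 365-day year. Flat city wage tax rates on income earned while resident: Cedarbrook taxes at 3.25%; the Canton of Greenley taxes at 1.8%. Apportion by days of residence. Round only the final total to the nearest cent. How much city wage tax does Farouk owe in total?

Cedarbrook, 1 Jan – 2 Dec 2010: 336 days → €85,000 × 3.25% × 336/365 = €2,543.0137
The Canton of Greenley, 3 Dec – 31 Dec 2010: 29 days → €85,000 × 1.8% × 29/365 = €121.5616
Total = €2,664.5753

€2,664.58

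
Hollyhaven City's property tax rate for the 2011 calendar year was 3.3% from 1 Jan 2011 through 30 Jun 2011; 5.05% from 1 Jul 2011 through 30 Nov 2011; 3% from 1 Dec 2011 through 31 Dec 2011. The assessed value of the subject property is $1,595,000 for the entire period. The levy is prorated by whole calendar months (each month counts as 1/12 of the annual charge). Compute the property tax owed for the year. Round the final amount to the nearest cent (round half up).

1 Jan – 30 Jun 2011: 6 months at 3.3% → $1,595,000 × 3.3% × 6/12 = $26,317.5000
1 Jul – 30 Nov 2011: 5 months at 5.05% → $1,595,000 × 5.05% × 5/12 = $33,561.4583
1 Dec – 31 Dec 2011: 1 month at 3% → $1,595,000 × 3% × 1/12 = $3,987.5000
Total = $63,866.4583

$63,866.46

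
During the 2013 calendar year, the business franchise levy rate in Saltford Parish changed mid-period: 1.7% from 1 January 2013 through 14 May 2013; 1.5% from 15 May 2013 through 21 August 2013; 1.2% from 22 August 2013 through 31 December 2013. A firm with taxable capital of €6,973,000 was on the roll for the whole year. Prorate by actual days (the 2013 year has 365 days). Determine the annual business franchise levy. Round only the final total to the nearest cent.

1 January – 14 May 2013: 134 days at 1.7% → €6,973,000 × 1.7% × 134/365 = €43,519.1616
15 May – 21 August 2013: 99 days at 1.5% → €6,973,000 × 1.5% × 99/365 = €28,369.6027
22 August – 31 December 2013: 132 days at 1.2% → €6,973,000 × 1.2% × 132/365 = €30,260.9096
Total = €102,149.6740

€102,149.67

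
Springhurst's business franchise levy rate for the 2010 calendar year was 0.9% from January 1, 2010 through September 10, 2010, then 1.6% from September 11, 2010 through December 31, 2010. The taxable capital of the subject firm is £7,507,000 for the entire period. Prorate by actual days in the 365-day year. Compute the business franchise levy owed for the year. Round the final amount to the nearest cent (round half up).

January 1 – September 10, 2010: 253 days at 0.9% → £7,507,000 × 0.9% × 253/365 = £46,831.3397
September 11 – December 31, 2010: 112 days at 1.6% → £7,507,000 × 1.6% × 112/365 = £36,856.2849
Total = £83,687.6247

£83,687.62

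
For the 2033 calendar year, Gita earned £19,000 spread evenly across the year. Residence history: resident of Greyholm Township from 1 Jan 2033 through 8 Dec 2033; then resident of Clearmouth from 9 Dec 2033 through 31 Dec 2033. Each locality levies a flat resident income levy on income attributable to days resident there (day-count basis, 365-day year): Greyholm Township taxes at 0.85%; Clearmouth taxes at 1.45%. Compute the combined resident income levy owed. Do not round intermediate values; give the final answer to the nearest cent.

£168.68

Greyholm Township, 1 Jan – 8 Dec 2033: 342 days → £19,000 × 0.85% × 342/365 = £151.3233
Clearmouth, 9 Dec – 31 Dec 2033: 23 days → £19,000 × 1.45% × 23/365 = £17.3603
Total = £168.6836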